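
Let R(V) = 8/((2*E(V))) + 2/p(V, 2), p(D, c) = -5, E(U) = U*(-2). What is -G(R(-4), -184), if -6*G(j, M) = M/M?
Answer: 1/6 ≈ 0.16667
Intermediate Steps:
E(U) = -2*U
R(V) = -2/5 - 2/V (R(V) = 8/((2*(-2*V))) + 2/(-5) = 8/((-4*V)) + 2*(-1/5) = 8*(-1/(4*V)) - 2/5 = -2/V - 2/5 = -2/5 - 2/V)
G(j, M) = -1/6 (G(j, M) = -M/(6*M) = -1/6*1 = -1/6)
-G(R(-4), -184) = -1*(-1/6) = 1/6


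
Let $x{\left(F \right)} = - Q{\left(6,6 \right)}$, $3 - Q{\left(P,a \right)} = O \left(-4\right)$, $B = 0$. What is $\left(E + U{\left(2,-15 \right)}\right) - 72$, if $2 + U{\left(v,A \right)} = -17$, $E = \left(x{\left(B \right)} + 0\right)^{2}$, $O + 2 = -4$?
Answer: $350$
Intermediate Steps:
$O = -6$ ($O = -2 - 4 = -6$)
$Q{\left(P,a \right)} = -21$ ($Q{\left(P,a \right)} = 3 - \left(-6\right) \left(-4\right) = 3 - 24 = -21$)
$x{\left(F \right)} = 21$ ($x{\left(F \right)} = \left(-1\right) \left(-21\right) = 21$)
$E = 441$ ($E = \left(21 + 0\right)^{2} = 21^{2} = 441$)
$U{\left(v,A \right)} = -19$ ($U{\left(v,A \right)} = -2 - 17 = -19$)
$\left(E + U{\left(2,-15 \right)}\right) - 72 = \left(441 - 19\right) - 72 = 422 - 72 = 350$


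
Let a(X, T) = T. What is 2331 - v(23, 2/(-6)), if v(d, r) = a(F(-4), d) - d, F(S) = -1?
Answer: 2331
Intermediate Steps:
v(d, r) = 0 (v(d, r) = d - d = 0)
2331 - v(23, 2/(-6)) = 2331 - 1*0 = 2331 + 0 = 2331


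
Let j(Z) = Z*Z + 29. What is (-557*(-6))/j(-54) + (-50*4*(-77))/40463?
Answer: 180580346/119163535 ≈ 1.5154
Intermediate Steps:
j(Z) = 29 + Z² (j(Z) = Z² + 29 = 29 + Z²)
(-557*(-6))/j(-54) + (-50*4*(-77))/40463 = (-557*(-6))/(29 + (-54)²) + (-50*4*(-77))/40463 = 3342/(29 + 2916) - 200*(-77)*(1/40463) = 3342/2945 + 15400*(1/40463) = 3342*(1/2945) + 15400/40463 = 3342/2945 + 15400/40463 = 180580346/119163535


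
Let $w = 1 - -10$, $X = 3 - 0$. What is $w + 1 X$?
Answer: $14$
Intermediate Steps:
$X = 3$ ($X = 3 + 0 = 3$)
$w = 11$ ($w = 1 + 10 = 11$)
$w + 1 X = 11 + 1 \cdot 3 = 11 + 3 = 14$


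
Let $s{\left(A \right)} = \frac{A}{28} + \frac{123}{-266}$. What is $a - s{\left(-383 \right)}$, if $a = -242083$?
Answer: $- \frac{128780633}{532} \approx -2.4207 \cdot 10^{5}$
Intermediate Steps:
$s{\left(A \right)} = - \frac{123}{266} + \frac{A}{28}$ ($s{\left(A \right)} = A \frac{1}{28} + 123 \left(- \frac{1}{266}\right) = \frac{A}{28} - \frac{123}{266} = - \frac{123}{266} + \frac{A}{28}$)
$a - s{\left(-383 \right)} = -242083 - \left(- \frac{123}{266} + \frac{1}{28} \left(-383\right)\right) = -242083 - \left(- \frac{123}{266} - \frac{383}{28}\right) = -242083 - - \frac{7523}{532} = -242083 + \frac{7523}{532} = - \frac{128780633}{532}$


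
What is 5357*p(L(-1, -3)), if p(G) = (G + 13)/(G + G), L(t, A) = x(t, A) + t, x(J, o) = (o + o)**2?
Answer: 128568/35 ≈ 3673.4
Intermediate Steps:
x(J, o) = 4*o**2 (x(J, o) = (2*o)**2 = 4*o**2)
L(t, A) = t + 4*A**2 (L(t, A) = 4*A**2 + t = t + 4*A**2)
p(G) = (13 + G)/(2*G) (p(G) = (13 + G)/((2*G)) = (13 + G)*(1/(2*G)) = (13 + G)/(2*G))
5357*p(L(-1, -3)) = 5357*((13 + (-1 + 4*(-3)**2))/(2*(-1 + 4*(-3)**2))) = 5357*((13 + (-1 + 4*9))/(2*(-1 + 4*9))) = 5357*((13 + (-1 + 36))/(2*(-1 + 36))) = 5357*((1/2)*(13 + 35)/35) = 5357*((1/2)*(1/35)*48) = 5357*(24/35) = 128568/35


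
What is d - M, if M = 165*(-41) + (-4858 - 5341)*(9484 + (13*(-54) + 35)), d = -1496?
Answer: 89929852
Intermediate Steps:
M = -89931348 (M = -6765 - 10199*(9484 + (-702 + 35)) = -6765 - 10199*(9484 - 667) = -6765 - 10199*8817 = -6765 - 89924583 = -89931348)
d - M = -1496 - 1*(-89931348) = -1496 + 89931348 = 89929852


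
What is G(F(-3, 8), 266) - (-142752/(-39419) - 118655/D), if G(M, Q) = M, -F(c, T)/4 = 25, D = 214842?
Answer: -872877543539/8468856798 ≈ -103.07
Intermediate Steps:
F(c, T) = -100 (F(c, T) = -4*25 = -100)
G(F(-3, 8), 266) - (-142752/(-39419) - 118655/D) = -100 - (-142752/(-39419) - 118655/214842) = -100 - (-142752*(-1/39419) - 118655*1/214842) = -100 - (142752/39419 - 118655/214842) = -100 - 1*25991863739/8468856798 = -100 - 25991863739/8468856798 = -872877543539/8468856798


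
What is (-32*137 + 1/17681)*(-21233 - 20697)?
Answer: 3250141180790/17681 ≈ 1.8382e+8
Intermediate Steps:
(-32*137 + 1/17681)*(-21233 - 20697) = (-4384 + 1/17681)*(-41930) = -77513503/17681*(-41930) = 3250141180790/17681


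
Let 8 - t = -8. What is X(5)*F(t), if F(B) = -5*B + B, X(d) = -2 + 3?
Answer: -64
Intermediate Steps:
t = 16 (t = 8 - 1*(-8) = 8 + 8 = 16)
X(d) = 1
F(B) = -4*B
X(5)*F(t) = 1*(-4*16) = 1*(-64) = -64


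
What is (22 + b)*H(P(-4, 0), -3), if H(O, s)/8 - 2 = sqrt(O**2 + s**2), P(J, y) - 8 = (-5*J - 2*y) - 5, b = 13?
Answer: 560 + 280*sqrt(538) ≈ 7054.6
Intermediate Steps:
P(J, y) = 3 - 5*J - 2*y (P(J, y) = 8 + ((-5*J - 2*y) - 5) = 8 + (-5 - 5*J - 2*y) = 3 - 5*J - 2*y)
H(O, s) = 16 + 8*sqrt(O**2 + s**2)
(22 + b)*H(P(-4, 0), -3) = (22 + 13)*(16 + 8*sqrt((3 - 5*(-4) - 2*0)**2 + (-3)**2)) = 35*(16 + 8*sqrt((3 + 20 + 0)**2 + 9)) = 35*(16 + 8*sqrt(23**2 + 9)) = 35*(16 + 8*sqrt(529 + 9)) = 35*(16 + 8*sqrt(538)) = 560 + 280*sqrt(538)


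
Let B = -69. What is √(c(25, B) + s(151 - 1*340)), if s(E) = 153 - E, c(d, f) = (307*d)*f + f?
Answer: I*√529302 ≈ 727.53*I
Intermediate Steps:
c(d, f) = f + 307*d*f (c(d, f) = 307*d*f + f = f + 307*d*f)
√(c(25, B) + s(151 - 1*340)) = √(-69*(1 + 307*25) + (153 - (151 - 1*340))) = √(-69*(1 + 7675) + (153 - (151 - 340))) = √(-69*7676 + (153 - 1*(-189))) = √(-529644 + (153 + 189)) = √(-529644 + 342) = √(-529302) = I*√529302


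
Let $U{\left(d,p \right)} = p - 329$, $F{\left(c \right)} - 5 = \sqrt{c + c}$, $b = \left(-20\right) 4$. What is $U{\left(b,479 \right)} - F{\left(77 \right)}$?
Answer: $145 - \sqrt{154} \approx 132.59$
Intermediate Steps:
$b = -80$
$F{\left(c \right)} = 5 + \sqrt{2} \sqrt{c}$ ($F{\left(c \right)} = 5 + \sqrt{c + c} = 5 + \sqrt{2 c} = 5 + \sqrt{2} \sqrt{c}$)
$U{\left(d,p \right)} = -329 + p$
$U{\left(b,479 \right)} - F{\left(77 \right)} = \left(-329 + 479\right) - \left(5 + \sqrt{2} \sqrt{77}\right) = 150 - \left(5 + \sqrt{154}\right) = 145 - \sqrt{154}$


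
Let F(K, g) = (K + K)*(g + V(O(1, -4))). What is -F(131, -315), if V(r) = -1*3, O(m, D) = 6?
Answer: 83316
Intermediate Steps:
V(r) = -3
F(K, g) = 2*K*(-3 + g) (F(K, g) = (K + K)*(g - 3) = (2*K)*(-3 + g) = 2*K*(-3 + g))
-F(131, -315) = -2*131*(-3 - 315) = -2*131*(-318) = -1*(-83316) = 83316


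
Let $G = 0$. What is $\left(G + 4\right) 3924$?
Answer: $15696$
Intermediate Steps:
$\left(G + 4\right) 3924 = \left(0 + 4\right) 3924 = 4 \cdot 3924 = 15696$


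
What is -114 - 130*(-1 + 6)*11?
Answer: -7264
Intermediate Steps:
-114 - 130*(-1 + 6)*11 = -114 - 650*11 = -114 - 130*55 = -114 - 7150 = -7264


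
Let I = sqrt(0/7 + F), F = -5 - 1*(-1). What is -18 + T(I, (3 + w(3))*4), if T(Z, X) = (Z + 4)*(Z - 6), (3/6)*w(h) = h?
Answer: -46 - 4*I ≈ -46.0 - 4.0*I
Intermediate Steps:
w(h) = 2*h
F = -4 (F = -5 + 1 = -4)
I = 2*I (I = sqrt(0/7 - 4) = sqrt(0*(1/7) - 4) = sqrt(0 - 4) = sqrt(-4) = 2*I ≈ 2.0*I)
T(Z, X) = (-6 + Z)*(4 + Z) (T(Z, X) = (4 + Z)*(-6 + Z) = (-6 + Z)*(4 + Z))
-18 + T(I, (3 + w(3))*4) = -18 + (-24 + (2*I)**2 - 4*I) = -18 + (-24 - 4 - 4*I) = -18 + (-28 - 4*I) = -46 - 4*I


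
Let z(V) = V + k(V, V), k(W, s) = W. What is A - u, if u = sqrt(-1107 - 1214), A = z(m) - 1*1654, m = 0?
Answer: -1654 - I*sqrt(2321) ≈ -1654.0 - 48.177*I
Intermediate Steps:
z(V) = 2*V (z(V) = V + V = 2*V)
A = -1654 (A = 2*0 - 1*1654 = 0 - 1654 = -1654)
u = I*sqrt(2321) (u = sqrt(-2321) = I*sqrt(2321) ≈ 48.177*I)
A - u = -1654 - I*sqrt(2321)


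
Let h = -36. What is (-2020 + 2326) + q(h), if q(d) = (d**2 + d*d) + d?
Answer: 2862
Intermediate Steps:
q(d) = d + 2*d**2 (q(d) = (d**2 + d**2) + d = 2*d**2 + d = d + 2*d**2)
(-2020 + 2326) + q(h) = (-2020 + 2326) - 36*(1 + 2*(-36)) = 306 - 36*(1 - 72) = 306 - 36*(-71) = 306 + 2556 = 2862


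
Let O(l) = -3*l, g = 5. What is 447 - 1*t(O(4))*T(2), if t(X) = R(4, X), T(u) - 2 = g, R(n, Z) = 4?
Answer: 419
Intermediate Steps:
T(u) = 7 (T(u) = 2 + 5 = 7)
t(X) = 4
447 - 1*t(O(4))*T(2) = 447 - 1*4*7 = 447 - 4*7 = 447 - 1*28 = 447 - 28 = 419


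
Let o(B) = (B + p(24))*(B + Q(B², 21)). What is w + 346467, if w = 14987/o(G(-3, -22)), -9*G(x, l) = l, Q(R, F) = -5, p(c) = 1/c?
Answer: 1416693063/4117 ≈ 3.4411e+5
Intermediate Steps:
G(x, l) = -l/9
o(B) = (-5 + B)*(1/24 + B) (o(B) = (B + 1/24)*(B - 5) = (B + 1/24)*(-5 + B) = (1/24 + B)*(-5 + B) = (-5 + B)*(1/24 + B))
w = -9711576/4117 (w = 14987/(-5/24 + (-⅑*(-22))² - (-119)*(-22)/216) = 14987/(-5/24 + (22/9)² - 119/24*22/9) = 14987/(-5/24 + 484/81 - 1309/108) = 14987/(-4117/648) = 14987*(-648/4117) = -9711576/4117 ≈ -2358.9)
w + 346467 = -9711576/4117 + 346467 = 1416693063/4117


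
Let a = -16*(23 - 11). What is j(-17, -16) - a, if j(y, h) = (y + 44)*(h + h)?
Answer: -672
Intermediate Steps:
j(y, h) = 2*h*(44 + y) (j(y, h) = (44 + y)*(2*h) = 2*h*(44 + y))
a = -192 (a = -16*12 = -192)
j(-17, -16) - a = 2*(-16)*(44 - 17) - 1*(-192) = 2*(-16)*27 + 192 = -864 + 192 = -672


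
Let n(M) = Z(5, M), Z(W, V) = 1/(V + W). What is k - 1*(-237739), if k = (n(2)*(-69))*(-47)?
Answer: 1667416/7 ≈ 2.3820e+5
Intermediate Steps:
n(M) = 1/(5 + M) (n(M) = 1/(M + 5) = 1/(5 + M))
k = 3243/7 (k = (-69/(5 + 2))*(-47) = (-69/7)*(-47) = ((1/7)*(-69))*(-47) = -69/7*(-47) = 3243/7 ≈ 463.29)
k - 1*(-237739) = 3243/7 - 1*(-237739) = 3243/7 + 237739 = 1667416/7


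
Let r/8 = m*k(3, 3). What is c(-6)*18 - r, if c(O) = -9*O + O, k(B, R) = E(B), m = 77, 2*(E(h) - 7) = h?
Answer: -4372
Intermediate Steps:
E(h) = 7 + h/2
k(B, R) = 7 + B/2
c(O) = -8*O
r = 5236 (r = 8*(77*(7 + (½)*3)) = 8*(77*(7 + 3/2)) = 8*(77*(17/2)) = 8*(1309/2) = 5236)
c(-6)*18 - r = -8*(-6)*18 - 1*5236 = 48*18 - 5236 = 864 - 5236 = -4372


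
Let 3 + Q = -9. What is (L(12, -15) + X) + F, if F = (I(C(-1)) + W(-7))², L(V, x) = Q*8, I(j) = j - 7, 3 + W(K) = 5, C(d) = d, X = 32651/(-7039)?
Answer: -454991/7039 ≈ -64.639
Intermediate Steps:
Q = -12 (Q = -3 - 9 = -12)
X = -32651/7039 (X = 32651*(-1/7039) = -32651/7039 ≈ -4.6386)
W(K) = 2 (W(K) = -3 + 5 = 2)
I(j) = -7 + j
L(V, x) = -96 (L(V, x) = -12*8 = -96)
F = 36 (F = ((-7 - 1) + 2)² = (-8 + 2)² = (-6)² = 36)
(L(12, -15) + X) + F = (-96 - 32651/7039) + 36 = -708395/7039 + 36 = -454991/7039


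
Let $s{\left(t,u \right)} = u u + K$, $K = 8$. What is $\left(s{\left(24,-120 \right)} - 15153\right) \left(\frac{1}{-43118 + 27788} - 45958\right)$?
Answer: $\frac{104975885009}{3066} \approx 3.4239 \cdot 10^{7}$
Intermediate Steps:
$s{\left(t,u \right)} = 8 + u^{2}$ ($s{\left(t,u \right)} = u u + 8 = u^{2} + 8 = 8 + u^{2}$)
$\left(s{\left(24,-120 \right)} - 15153\right) \left(\frac{1}{-43118 + 27788} - 45958\right) = \left(\left(8 + \left(-120\right)^{2}\right) - 15153\right) \left(\frac{1}{-43118 + 27788} - 45958\right) = \left(\left(8 + 14400\right) - 15153\right) \left(\frac{1}{-15330} - 45958\right) = \left(14408 - 15153\right) \left(- \frac{1}{15330} - 45958\right) = \left(-745\right) \left(- \frac{704536141}{15330}\right) = \frac{104975885009}{3066}$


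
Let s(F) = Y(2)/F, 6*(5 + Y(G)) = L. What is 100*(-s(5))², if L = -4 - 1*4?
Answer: 1444/9 ≈ 160.44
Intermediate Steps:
L = -8 (L = -4 - 4 = -8)
Y(G) = -19/3 (Y(G) = -5 + (⅙)*(-8) = -5 - 4/3 = -19/3)
s(F) = -19/(3*F)
100*(-s(5))² = 100*(-(-19)/(3*5))² = 100*(-1*(-19/15))² = 100*(19/15)² = 100*(361/225) = 1444/9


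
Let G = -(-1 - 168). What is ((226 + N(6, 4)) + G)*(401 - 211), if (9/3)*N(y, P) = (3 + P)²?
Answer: 234460/3 ≈ 78153.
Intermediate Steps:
N(y, P) = (3 + P)²/3
G = 169 (G = -1*(-169) = 169)
((226 + N(6, 4)) + G)*(401 - 211) = ((226 + (3 + 4)²/3) + 169)*(401 - 211) = ((226 + (⅓)*7²) + 169)*190 = ((226 + (⅓)*49) + 169)*190 = ((226 + 49/3) + 169)*190 = (727/3 + 169)*190 = (1234/3)*190 = 234460/3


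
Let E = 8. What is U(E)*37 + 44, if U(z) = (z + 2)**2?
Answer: 3744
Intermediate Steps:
U(z) = (2 + z)**2
U(E)*37 + 44 = (2 + 8)**2*37 + 44 = 10**2*37 + 44 = 100*37 + 44 = 3700 + 44 = 3744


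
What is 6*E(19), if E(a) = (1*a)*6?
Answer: 684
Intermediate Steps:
E(a) = 6*a (E(a) = a*6 = 6*a)
6*E(19) = 6*(6*19) = 6*114 = 684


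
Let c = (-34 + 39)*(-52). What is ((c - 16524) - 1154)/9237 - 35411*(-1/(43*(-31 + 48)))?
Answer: 18469337/397191 ≈ 46.500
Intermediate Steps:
c = -260 (c = 5*(-52) = -260)
((c - 16524) - 1154)/9237 - 35411*(-1/(43*(-31 + 48))) = ((-260 - 16524) - 1154)/9237 - 35411*(-1/(43*(-31 + 48))) = (-16784 - 1154)*(1/9237) - 35411/(17*(-43)) = -17938*1/9237 - 35411/(-731) = -17938/9237 - 35411*(-1/731) = -17938/9237 + 2083/43 = 18469337/397191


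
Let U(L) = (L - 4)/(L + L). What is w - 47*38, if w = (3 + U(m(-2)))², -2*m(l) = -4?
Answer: -7119/4 ≈ -1779.8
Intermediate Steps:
m(l) = 2 (m(l) = -½*(-4) = 2)
U(L) = (-4 + L)/(2*L) (U(L) = (-4 + L)/((2*L)) = (-4 + L)*(1/(2*L)) = (-4 + L)/(2*L))
w = 25/4 (w = (3 + (½)*(-4 + 2)/2)² = (3 + (½)*(½)*(-2))² = (3 - ½)² = (5/2)² = 25/4 ≈ 6.2500)
w - 47*38 = 25/4 - 47*38 = 25/4 - 1786 = -7119/4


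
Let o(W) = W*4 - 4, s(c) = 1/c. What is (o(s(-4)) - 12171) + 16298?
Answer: 4122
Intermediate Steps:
o(W) = -4 + 4*W (o(W) = 4*W - 4 = -4 + 4*W)
(o(s(-4)) - 12171) + 16298 = ((-4 + 4/(-4)) - 12171) + 16298 = ((-4 + 4*(-1/4)) - 12171) + 16298 = ((-4 - 1) - 12171) + 16298 = (-5 - 12171) + 16298 = -12176 + 16298 = 4122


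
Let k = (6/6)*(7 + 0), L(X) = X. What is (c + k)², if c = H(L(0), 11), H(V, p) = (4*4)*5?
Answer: 7569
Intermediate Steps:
H(V, p) = 80 (H(V, p) = 16*5 = 80)
c = 80
k = 7 (k = (6*(⅙))*7 = 1*7 = 7)
(c + k)² = (80 + 7)² = 87² = 7569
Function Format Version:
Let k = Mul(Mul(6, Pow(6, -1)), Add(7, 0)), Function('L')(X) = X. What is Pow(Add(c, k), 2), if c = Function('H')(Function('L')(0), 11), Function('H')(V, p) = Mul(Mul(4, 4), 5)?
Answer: 7569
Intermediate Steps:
Function('H')(V, p) = 80 (Function('H')(V, p) = Mul(16, 5) = 80)
c = 80
k = 7 (k = Mul(Mul(6, Rational(1, 6)), 7) = Mul(1, 7) = 7)
Pow(Add(c, k), 2) = Pow(Add(80, 7), 2) = Pow(87, 2) = 7569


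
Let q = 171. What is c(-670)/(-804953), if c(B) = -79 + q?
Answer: -92/804953 ≈ -0.00011429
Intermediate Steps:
c(B) = 92 (c(B) = -79 + 171 = 92)
c(-670)/(-804953) = 92/(-804953) = 92*(-1/804953) = -92/804953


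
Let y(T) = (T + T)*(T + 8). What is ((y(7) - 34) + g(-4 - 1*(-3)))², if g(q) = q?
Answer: 30625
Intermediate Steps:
y(T) = 2*T*(8 + T) (y(T) = (2*T)*(8 + T) = 2*T*(8 + T))
((y(7) - 34) + g(-4 - 1*(-3)))² = ((2*7*(8 + 7) - 34) + (-4 - 1*(-3)))² = ((2*7*15 - 34) + (-4 + 3))² = ((210 - 34) - 1)² = (176 - 1)² = 175² = 30625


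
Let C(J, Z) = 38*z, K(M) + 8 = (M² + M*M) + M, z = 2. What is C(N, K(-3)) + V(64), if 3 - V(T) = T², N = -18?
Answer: -4017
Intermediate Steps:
K(M) = -8 + M + 2*M² (K(M) = -8 + ((M² + M*M) + M) = -8 + ((M² + M²) + M) = -8 + (2*M² + M) = -8 + (M + 2*M²) = -8 + M + 2*M²)
C(J, Z) = 76 (C(J, Z) = 38*2 = 76)
V(T) = 3 - T²
C(N, K(-3)) + V(64) = 76 + (3 - 1*64²) = 76 + (3 - 1*4096) = 76 + (3 - 4096) = 76 - 4093 = -4017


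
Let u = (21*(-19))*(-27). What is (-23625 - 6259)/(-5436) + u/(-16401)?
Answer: 5137684/1061379 ≈ 4.8406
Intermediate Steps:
u = 10773 (u = -399*(-27) = 10773)
(-23625 - 6259)/(-5436) + u/(-16401) = (-23625 - 6259)/(-5436) + 10773/(-16401) = -29884*(-1/5436) + 10773*(-1/16401) = 7471/1359 - 513/781 = 5137684/1061379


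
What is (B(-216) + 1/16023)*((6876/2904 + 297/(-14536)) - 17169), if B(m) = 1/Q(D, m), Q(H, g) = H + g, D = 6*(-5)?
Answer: 52929503574861/770312091472 ≈ 68.712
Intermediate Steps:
D = -30
B(m) = 1/(-30 + m)
(B(-216) + 1/16023)*((6876/2904 + 297/(-14536)) - 17169) = (1/(-30 - 216) + 1/16023)*((6876/2904 + 297/(-14536)) - 17169) = (1/(-246) + 1/16023)*((6876*(1/2904) + 297*(-1/14536)) - 17169) = (-1/246 + 1/16023)*((573/242 - 297/14536) - 17169) = -1753*(4128627/1758856 - 17169)/437962 = -1753/437962*(-30193670037/1758856) = 52929503574861/770312091472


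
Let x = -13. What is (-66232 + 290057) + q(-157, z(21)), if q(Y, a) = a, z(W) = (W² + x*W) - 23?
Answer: 223970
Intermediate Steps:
z(W) = -23 + W² - 13*W (z(W) = (W² - 13*W) - 23 = -23 + W² - 13*W)
(-66232 + 290057) + q(-157, z(21)) = (-66232 + 290057) + (-23 + 21² - 13*21) = 223825 + (-23 + 441 - 273) = 223825 + 145 = 223970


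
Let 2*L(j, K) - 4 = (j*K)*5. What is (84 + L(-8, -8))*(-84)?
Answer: -20664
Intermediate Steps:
L(j, K) = 2 + 5*K*j/2 (L(j, K) = 2 + ((j*K)*5)/2 = 2 + ((K*j)*5)/2 = 2 + (5*K*j)/2 = 2 + 5*K*j/2)
(84 + L(-8, -8))*(-84) = (84 + (2 + (5/2)*(-8)*(-8)))*(-84) = (84 + (2 + 160))*(-84) = (84 + 162)*(-84) = 246*(-84) = -20664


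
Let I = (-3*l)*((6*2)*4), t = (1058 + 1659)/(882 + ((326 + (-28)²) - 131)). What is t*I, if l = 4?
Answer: -1564992/1861 ≈ -840.94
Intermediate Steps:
t = 2717/1861 (t = 2717/(882 + ((326 + 784) - 131)) = 2717/(882 + (1110 - 131)) = 2717/(882 + 979) = 2717/1861 ≈ 1.4600)
I = -576 (I = (-3*4)*((6*2)*4) = -144*4 = -12*48 = -576)
t*I = (2717/1861)*(-576) = -1564992/1861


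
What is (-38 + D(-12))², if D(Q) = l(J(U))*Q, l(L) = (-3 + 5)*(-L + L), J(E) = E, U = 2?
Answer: 1444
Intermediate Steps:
l(L) = 0 (l(L) = 2*0 = 0)
D(Q) = 0 (D(Q) = 0*Q = 0)
(-38 + D(-12))² = (-38 + 0)² = (-38)² = 1444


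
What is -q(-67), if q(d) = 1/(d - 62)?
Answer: 1/129 ≈ 0.0077519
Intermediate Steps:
q(d) = 1/(-62 + d)
-q(-67) = -1/(-62 - 67) = -1/(-129) = -1*(-1/129) = 1/129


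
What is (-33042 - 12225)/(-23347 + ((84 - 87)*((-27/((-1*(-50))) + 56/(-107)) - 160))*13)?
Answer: 242178450/91300579 ≈ 2.6525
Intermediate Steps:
(-33042 - 12225)/(-23347 + ((84 - 87)*((-27/((-1*(-50))) + 56/(-107)) - 160))*13) = -45267/(-23347 - 3*((-27/50 + 56*(-1/107)) - 160)*13) = -45267/(-23347 - 3*((-27*1/50 - 56/107) - 160)*13) = -45267/(-23347 - 3*((-27/50 - 56/107) - 160)*13) = -45267/(-23347 - 3*(-5689/5350 - 160)*13) = -45267/(-23347 - 3*(-861689/5350)*13) = -45267/(-23347 + (2585067/5350)*13) = -45267/(-23347 + 33605871/5350) = -45267/(-91300579/5350) = -45267*(-5350/91300579) = 242178450/91300579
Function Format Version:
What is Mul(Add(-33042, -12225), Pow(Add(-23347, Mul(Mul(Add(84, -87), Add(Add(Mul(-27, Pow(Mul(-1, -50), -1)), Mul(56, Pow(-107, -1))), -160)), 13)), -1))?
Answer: Rational(242178450, 91300579) ≈ 2.6525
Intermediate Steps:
Mul(Add(-33042, -12225), Pow(Add(-23347, Mul(Mul(Add(84, -87), Add(Add(Mul(-27, Pow(Mul(-1, -50), -1)), Mul(56, Pow(-107, -1))), -160)), 13)), -1)) = Mul(-45267, Pow(Add(-23347, Mul(Mul(-3, Add(Add(Mul(-27, Pow(50, -1)), Mul(56, Rational(-1, 107))), -160)), 13)), -1)) = Mul(-45267, Pow(Add(-23347, Mul(Mul(-3, Add(Add(Mul(-27, Rational(1, 50)), Rational(-56, 107)), -160)), 13)), -1)) = Mul(-45267, Pow(Add(-23347, Mul(Mul(-3, Add(Add(Rational(-27, 50), Rational(-56, 107)), -160)), 13)), -1)) = Mul(-45267, Pow(Add(-23347, Mul(Mul(-3, Add(Rational(-5689, 5350), -160)), 13)), -1)) = Mul(-45267, Pow(Add(-23347, Mul(Mul(-3, Rational(-861689, 5350)), 13)), -1)) = Mul(-45267, Pow(Add(-23347, Mul(Rational(2585067, 5350), 13)), -1)) = Mul(-45267, Pow(Add(-23347, Rational(33605871, 5350)), -1)) = Mul(-45267, Pow(Rational(-91300579, 5350), -1)) = Mul(-45267, Rational(-5350, 91300579)) = Rational(242178450, 91300579)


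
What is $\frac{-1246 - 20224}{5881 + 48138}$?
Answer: $- \frac{21470}{54019} \approx -0.39745$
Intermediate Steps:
$\frac{-1246 - 20224}{5881 + 48138} = - \frac{21470}{54019}$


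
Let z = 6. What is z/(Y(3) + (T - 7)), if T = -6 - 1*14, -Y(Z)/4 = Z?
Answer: -2/13 ≈ -0.15385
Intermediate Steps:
Y(Z) = -4*Z
T = -20 (T = -6 - 14 = -20)
z/(Y(3) + (T - 7)) = 6/(-4*3 + (-20 - 7)) = 6/(-12 - 27) = 6/(-39) = -1/39*6 = -2/13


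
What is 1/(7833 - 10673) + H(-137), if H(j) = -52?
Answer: -147681/2840 ≈ -52.000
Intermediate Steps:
1/(7833 - 10673) + H(-137) = 1/(7833 - 10673) - 52 = 1/(-2840) - 52 = -1/2840 - 52 = -147681/2840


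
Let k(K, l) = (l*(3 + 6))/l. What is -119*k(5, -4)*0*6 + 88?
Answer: 88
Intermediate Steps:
k(K, l) = 9 (k(K, l) = (l*9)/l = (9*l)/l = 9)
-119*k(5, -4)*0*6 + 88 = -119*9*0*6 + 88 = -0*6 + 88 = -119*0 + 88 = 0 + 88 = 88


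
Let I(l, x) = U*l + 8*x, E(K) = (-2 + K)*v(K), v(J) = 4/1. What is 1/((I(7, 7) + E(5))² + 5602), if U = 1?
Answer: 1/11227 ≈ 8.9071e-5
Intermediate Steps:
v(J) = 4 (v(J) = 4*1 = 4)
E(K) = -8 + 4*K (E(K) = (-2 + K)*4 = -8 + 4*K)
I(l, x) = l + 8*x (I(l, x) = 1*l + 8*x = l + 8*x)
1/((I(7, 7) + E(5))² + 5602) = 1/(((7 + 8*7) + (-8 + 4*5))² + 5602) = 1/(((7 + 56) + (-8 + 20))² + 5602) = 1/((63 + 12)² + 5602) = 1/(75² + 5602) = 1/(5625 + 5602) = 1/11227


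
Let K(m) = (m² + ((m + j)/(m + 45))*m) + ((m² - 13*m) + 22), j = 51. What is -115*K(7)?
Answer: -110055/26 ≈ -4232.9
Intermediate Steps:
K(m) = 22 - 13*m + 2*m² + m*(51 + m)/(45 + m) (K(m) = (m² + ((m + 51)/(m + 45))*m) + ((m² - 13*m) + 22) = (m² + ((51 + m)/(45 + m))*m) + (22 + m² - 13*m) = (m² + m*(51 + m)/(45 + m)) + (22 + m² - 13*m) = 22 - 13*m + 2*m² + m*(51 + m)/(45 + m))
-115*K(7) = -230*(495 + 7³ - 256*7 + 39*7²)/(45 + 7) = -230*(495 + 343 - 1792 + 39*49)/52 = -230*(495 + 343 - 1792 + 1911)/52 = -230*957/52 = -115*957/26 = -110055/26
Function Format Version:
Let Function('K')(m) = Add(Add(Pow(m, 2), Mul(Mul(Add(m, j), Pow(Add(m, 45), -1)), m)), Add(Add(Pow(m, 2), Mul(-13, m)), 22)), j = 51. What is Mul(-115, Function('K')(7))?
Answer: Rational(-110055, 26) ≈ -4232.9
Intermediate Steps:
Function('K')(m) = Add(22, Mul(-13, m), Mul(2, Pow(m, 2)), Mul(m, Pow(Add(45, m), -1), Add(51, m))) (Function('K')(m) = Add(Add(Pow(m, 2), Mul(Mul(Add(m, 51), Pow(Add(m, 45), -1)), m)), Add(Add(Pow(m, 2), Mul(-13, m)), 22)) = Add(Add(Pow(m, 2), Mul(Mul(Add(51, m), Pow(Add(45, m), -1)), m)), Add(22, Pow(m, 2), Mul(-13, m))) = Add(Add(Pow(m, 2), Mul(Mul(Pow(Add(45, m), -1), Add(51, m)), m)), Add(22, Pow(m, 2), Mul(-13, m))) = Add(Add(Pow(m, 2), Mul(m, Pow(Add(45, m), -1), Add(51, m))), Add(22, Pow(m, 2), Mul(-13, m))) = Add(22, Mul(-13, m), Mul(2, Pow(m, 2)), Mul(m, Pow(Add(45, m), -1), Add(51, m))))
Mul(-115, Function('K')(7)) = Mul(-115, Mul(2, Pow(Add(45, 7), -1), Add(495, Pow(7, 3), Mul(-256, 7), Mul(39, Pow(7, 2))))) = Mul(-115, Mul(2, Pow(52, -1), Add(495, 343, -1792, Mul(39, 49)))) = Mul(-115, Mul(2, Rational(1, 52), Add(495, 343, -1792, 1911))) = Mul(-115, Mul(2, Rational(1, 52), 957)) = Mul(-115, Rational(957, 26)) = Rational(-110055, 26)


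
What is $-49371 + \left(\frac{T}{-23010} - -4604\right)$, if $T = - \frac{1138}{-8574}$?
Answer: $- \frac{4415990128859}{98643870} \approx -44767.0$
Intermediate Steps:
$T = \frac{569}{4287}$ ($T = \left(-1138\right) \left(- \frac{1}{8574}\right) = \frac{569}{4287} \approx 0.13273$)
$-49371 + \left(\frac{T}{-23010} - -4604\right) = -49371 + \left(\frac{569}{4287 \left(-23010\right)} - -4604\right) = -49371 + \left(\frac{569}{4287} \left(- \frac{1}{23010}\right) + 4604\right) = -49371 + \left(- \frac{569}{98643870} + 4604\right) = -49371 + \frac{454156376911}{98643870} = - \frac{4415990128859}{98643870}$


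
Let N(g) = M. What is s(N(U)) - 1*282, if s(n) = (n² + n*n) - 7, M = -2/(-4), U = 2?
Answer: -577/2 ≈ -288.50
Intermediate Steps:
M = ½ (M = -2*(-¼) = ½ ≈ 0.50000)
N(g) = ½
s(n) = -7 + 2*n² (s(n) = (n² + n²) - 7 = 2*n² - 7 = -7 + 2*n²)
s(N(U)) - 1*282 = (-7 + 2*(½)²) - 1*282 = (-7 + 2*(¼)) - 282 = (-7 + ½) - 282 = -13/2 - 282 = -577/2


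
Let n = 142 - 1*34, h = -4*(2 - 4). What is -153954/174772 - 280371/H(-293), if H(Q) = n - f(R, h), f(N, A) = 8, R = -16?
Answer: -12254098953/4369300 ≈ -2804.6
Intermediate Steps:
h = 8 (h = -4*(-2) = 8)
n = 108 (n = 142 - 34 = 108)
H(Q) = 100 (H(Q) = 108 - 1*8 = 108 - 8 = 100)
-153954/174772 - 280371/H(-293) = -153954/174772 - 280371/100 = -153954*1/174772 - 280371*1/100 = -76977/87386 - 280371/100 = -12254098953/4369300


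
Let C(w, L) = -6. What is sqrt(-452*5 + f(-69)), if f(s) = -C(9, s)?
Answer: 7*I*sqrt(46) ≈ 47.476*I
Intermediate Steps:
f(s) = 6 (f(s) = -1*(-6) = 6)
sqrt(-452*5 + f(-69)) = sqrt(-452*5 + 6) = sqrt(-113*20 + 6) = sqrt(-2260 + 6) = sqrt(-2254) = 7*I*sqrt(46)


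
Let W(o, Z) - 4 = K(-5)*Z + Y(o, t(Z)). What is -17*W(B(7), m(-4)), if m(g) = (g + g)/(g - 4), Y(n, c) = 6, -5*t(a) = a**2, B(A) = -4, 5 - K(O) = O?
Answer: -340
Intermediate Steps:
K(O) = 5 - O
t(a) = -a**2/5
m(g) = 2*g/(-4 + g) (m(g) = (2*g)/(-4 + g) = 2*g/(-4 + g))
W(o, Z) = 10 + 10*Z (W(o, Z) = 4 + ((5 - 1*(-5))*Z + 6) = 4 + ((5 + 5)*Z + 6) = 4 + (10*Z + 6) = 4 + (6 + 10*Z) = 10 + 10*Z)
-17*W(B(7), m(-4)) = -17*(10 + 10*(2*(-4)/(-4 - 4))) = -17*(10 + 10*(2*(-4)/(-8))) = -17*(10 + 10*(2*(-4)*(-1/8))) = -17*(10 + 10*1) = -17*(10 + 10) = -17*20 = -340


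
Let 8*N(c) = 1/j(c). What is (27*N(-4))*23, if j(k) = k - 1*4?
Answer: -621/64 ≈ -9.7031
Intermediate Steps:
j(k) = -4 + k (j(k) = k - 4 = -4 + k)
N(c) = 1/(8*(-4 + c))
(27*N(-4))*23 = (27*(1/(8*(-4 - 4))))*23 = (27*((1/8)/(-8)))*23 = (27*((1/8)*(-1/8)))*23 = (27*(-1/64))*23 = -27/64*23 = -621/64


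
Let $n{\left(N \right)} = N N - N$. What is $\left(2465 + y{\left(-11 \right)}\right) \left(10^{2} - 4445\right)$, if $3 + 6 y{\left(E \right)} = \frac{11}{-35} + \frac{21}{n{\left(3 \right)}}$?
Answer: $- \frac{899686997}{84} \approx -1.0711 \cdot 10^{7}$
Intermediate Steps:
$n{\left(N \right)} = N^{2} - N$
$y{\left(E \right)} = \frac{13}{420}$ ($y{\left(E \right)} = - \frac{1}{2} + \frac{\frac{11}{-35} + \frac{21}{3 \left(-1 + 3\right)}}{6} = - \frac{1}{2} + \frac{11 \left(- \frac{1}{35}\right) + \frac{21}{3 \cdot 2}}{6} = - \frac{1}{2} + \frac{- \frac{11}{35} + \frac{21}{6}}{6} = - \frac{1}{2} + \frac{- \frac{11}{35} + 21 \cdot \frac{1}{6}}{6} = - \frac{1}{2} + \frac{- \frac{11}{35} + \frac{7}{2}}{6} = - \frac{1}{2} + \frac{1}{6} \cdot \frac{223}{70} = - \frac{1}{2} + \frac{223}{420} = \frac{13}{420}$)
$\left(2465 + y{\left(-11 \right)}\right) \left(10^{2} - 4445\right) = \left(2465 + \frac{13}{420}\right) \left(10^{2} - 4445\right) = \frac{1035313 \left(100 - 4445\right)}{420} = \frac{1035313}{420} \left(-4345\right) = - \frac{899686997}{84}$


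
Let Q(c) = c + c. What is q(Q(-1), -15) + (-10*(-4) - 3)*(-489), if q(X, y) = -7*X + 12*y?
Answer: -18259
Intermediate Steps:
Q(c) = 2*c
q(Q(-1), -15) + (-10*(-4) - 3)*(-489) = (-14*(-1) + 12*(-15)) + (-10*(-4) - 3)*(-489) = (-7*(-2) - 180) + (40 - 3)*(-489) = (14 - 180) + 37*(-489) = -166 - 18093 = -18259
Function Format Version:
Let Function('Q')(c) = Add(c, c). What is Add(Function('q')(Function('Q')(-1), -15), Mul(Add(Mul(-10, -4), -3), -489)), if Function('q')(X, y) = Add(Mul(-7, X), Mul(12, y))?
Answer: -18259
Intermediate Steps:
Function('Q')(c) = Mul(2, c)
Add(Function('q')(Function('Q')(-1), -15), Mul(Add(Mul(-10, -4), -3), -489)) = Add(Add(Mul(-7, Mul(2, -1)), Mul(12, -15)), Mul(Add(Mul(-10, -4), -3), -489)) = Add(Add(Mul(-7, -2), -180), Mul(Add(40, -3), -489)) = Add(Add(14, -180), Mul(37, -489)) = Add(-166, -18093) = -18259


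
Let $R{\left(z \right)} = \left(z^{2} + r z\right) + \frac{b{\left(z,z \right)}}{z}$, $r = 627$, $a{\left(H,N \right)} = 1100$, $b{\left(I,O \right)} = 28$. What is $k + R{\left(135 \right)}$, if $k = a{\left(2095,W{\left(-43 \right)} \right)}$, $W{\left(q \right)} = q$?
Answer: $\frac{14035978}{135} \approx 1.0397 \cdot 10^{5}$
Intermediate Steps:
$k = 1100$
$R{\left(z \right)} = z^{2} + \frac{28}{z} + 627 z$ ($R{\left(z \right)} = \left(z^{2} + 627 z\right) + \frac{28}{z} = z^{2} + \frac{28}{z} + 627 z$)
$k + R{\left(135 \right)} = 1100 + \frac{28 + 135^{2} \left(627 + 135\right)}{135} = 1100 + \frac{28 + 18225 \cdot 762}{135} = 1100 + \frac{28 + 13887450}{135} = 1100 + \frac{1}{135} \cdot 13887478 = 1100 + \frac{13887478}{135} = \frac{14035978}{135}$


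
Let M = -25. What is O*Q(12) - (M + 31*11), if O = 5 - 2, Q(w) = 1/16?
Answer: -5053/16 ≈ -315.81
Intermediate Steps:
Q(w) = 1/16
O = 3
O*Q(12) - (M + 31*11) = 3*(1/16) - (-25 + 31*11) = 3/16 - (-25 + 341) = 3/16 - 1*316 = 3/16 - 316 = -5053/16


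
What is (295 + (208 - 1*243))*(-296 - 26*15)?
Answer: -178360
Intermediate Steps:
(295 + (208 - 1*243))*(-296 - 26*15) = (295 + (208 - 243))*(-296 - 390) = (295 - 35)*(-686) = 260*(-686) = -178360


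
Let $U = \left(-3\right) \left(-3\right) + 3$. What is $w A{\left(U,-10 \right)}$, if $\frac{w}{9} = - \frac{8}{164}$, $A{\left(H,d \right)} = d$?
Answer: $\frac{180}{41} \approx 4.3902$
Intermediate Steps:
$U = 12$ ($U = 9 + 3 = 12$)
$w = - \frac{18}{41}$ ($w = 9 \left(- \frac{8}{164}\right) = 9 \left(\left(-8\right) \frac{1}{164}\right) = 9 \left(- \frac{2}{41}\right) = - \frac{18}{41} \approx -0.43902$)
$w A{\left(U,-10 \right)} = \left(- \frac{18}{41}\right) \left(-10\right) = \frac{180}{41}$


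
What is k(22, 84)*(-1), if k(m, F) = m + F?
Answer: -106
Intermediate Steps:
k(m, F) = F + m
k(22, 84)*(-1) = (84 + 22)*(-1) = 106*(-1) = -106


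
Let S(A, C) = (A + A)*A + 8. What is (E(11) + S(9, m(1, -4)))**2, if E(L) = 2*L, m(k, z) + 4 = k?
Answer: 36864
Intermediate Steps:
m(k, z) = -4 + k
S(A, C) = 8 + 2*A**2 (S(A, C) = (2*A)*A + 8 = 2*A**2 + 8 = 8 + 2*A**2)
(E(11) + S(9, m(1, -4)))**2 = (2*11 + (8 + 2*9**2))**2 = (22 + (8 + 2*81))**2 = (22 + (8 + 162))**2 = (22 + 170)**2 = 192**2 = 36864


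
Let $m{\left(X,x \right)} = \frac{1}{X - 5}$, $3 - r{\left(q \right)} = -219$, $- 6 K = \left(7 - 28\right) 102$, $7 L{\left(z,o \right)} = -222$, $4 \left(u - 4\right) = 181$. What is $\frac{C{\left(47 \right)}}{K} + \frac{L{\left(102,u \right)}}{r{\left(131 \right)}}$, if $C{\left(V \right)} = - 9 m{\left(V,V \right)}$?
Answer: $- \frac{239}{1666} \approx -0.14346$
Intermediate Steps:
$u = \frac{197}{4}$ ($u = 4 + \frac{1}{4} \cdot 181 = 4 + \frac{181}{4} = \frac{197}{4} \approx 49.25$)
$L{\left(z,o \right)} = - \frac{222}{7}$ ($L{\left(z,o \right)} = \frac{1}{7} \left(-222\right) = - \frac{222}{7}$)
$K = 357$ ($K = - \frac{\left(7 - 28\right) 102}{6} = - \frac{\left(-21\right) 102}{6} = \left(- \frac{1}{6}\right) \left(-2142\right) = 357$)
$r{\left(q \right)} = 222$ ($r{\left(q \right)} = 3 - -219 = 3 + 219 = 222$)
$m{\left(X,x \right)} = \frac{1}{-5 + X}$
$C{\left(V \right)} = - \frac{9}{-5 + V}$
$\frac{C{\left(47 \right)}}{K} + \frac{L{\left(102,u \right)}}{r{\left(131 \right)}} = \frac{\left(-9\right) \frac{1}{-5 + 47}}{357} - \frac{222}{7 \cdot 222} = - \frac{9}{42} \cdot \frac{1}{357} - \frac{1}{7} = \left(-9\right) \frac{1}{42} \cdot \frac{1}{357} - \frac{1}{7} = \left(- \frac{3}{14}\right) \frac{1}{357} - \frac{1}{7} = - \frac{1}{1666} - \frac{1}{7} = - \frac{239}{1666}$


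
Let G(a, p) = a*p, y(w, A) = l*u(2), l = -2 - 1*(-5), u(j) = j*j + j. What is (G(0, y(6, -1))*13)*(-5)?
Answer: 0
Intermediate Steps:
u(j) = j + j² (u(j) = j² + j = j + j²)
l = 3 (l = -2 + 5 = 3)
y(w, A) = 18 (y(w, A) = 3*(2*(1 + 2)) = 3*(2*3) = 3*6 = 18)
(G(0, y(6, -1))*13)*(-5) = ((0*18)*13)*(-5) = (0*13)*(-5) = 0*(-5) = 0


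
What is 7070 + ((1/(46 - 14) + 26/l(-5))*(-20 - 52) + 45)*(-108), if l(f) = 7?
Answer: 219347/7 ≈ 31335.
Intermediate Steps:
7070 + ((1/(46 - 14) + 26/l(-5))*(-20 - 52) + 45)*(-108) = 7070 + ((1/(46 - 14) + 26/7)*(-20 - 52) + 45)*(-108) = 7070 + ((1/32 + 26*(1/7))*(-72) + 45)*(-108) = 7070 + ((1/32 + 26/7)*(-72) + 45)*(-108) = 7070 + ((839/224)*(-72) + 45)*(-108) = 7070 + (-7551/28 + 45)*(-108) = 7070 - 6291/28*(-108) = 7070 + 169857/7 = 219347/7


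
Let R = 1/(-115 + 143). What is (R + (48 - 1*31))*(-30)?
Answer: -7155/14 ≈ -511.07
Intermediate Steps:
R = 1/28 ≈ 0.035714
(R + (48 - 1*31))*(-30) = (1/28 + (48 - 1*31))*(-30) = (1/28 + (48 - 31))*(-30) = (1/28 + 17)*(-30) = (477/28)*(-30) = -7155/14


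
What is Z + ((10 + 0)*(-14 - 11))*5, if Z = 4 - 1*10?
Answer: -1256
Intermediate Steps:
Z = -6 (Z = 4 - 10 = -6)
Z + ((10 + 0)*(-14 - 11))*5 = -6 + ((10 + 0)*(-14 - 11))*5 = -6 + (10*(-25))*5 = -6 - 250*5 = -6 - 1250 = -1256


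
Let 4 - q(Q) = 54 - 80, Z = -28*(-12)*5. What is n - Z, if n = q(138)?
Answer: -1650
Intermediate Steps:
Z = 1680 (Z = 336*5 = 1680)
q(Q) = 30 (q(Q) = 4 - (54 - 80) = 4 - 1*(-26) = 4 + 26 = 30)
n = 30
n - Z = 30 - 1*1680 = 30 - 1680 = -1650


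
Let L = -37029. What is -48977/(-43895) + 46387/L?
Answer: -222588032/1625387955 ≈ -0.13694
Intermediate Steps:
-48977/(-43895) + 46387/L = -48977/(-43895) + 46387/(-37029) = -48977*(-1/43895) + 46387*(-1/37029) = 48977/43895 - 46387/37029 = -222588032/1625387955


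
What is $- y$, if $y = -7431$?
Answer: $7431$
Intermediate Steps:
$- y = \left(-1\right) \left(-7431\right) = 7431$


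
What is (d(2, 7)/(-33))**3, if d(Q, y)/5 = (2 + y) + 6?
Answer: -15625/1331 ≈ -11.739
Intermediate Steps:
d(Q, y) = 40 + 5*y (d(Q, y) = 5*((2 + y) + 6) = 5*(8 + y) = 40 + 5*y)
(d(2, 7)/(-33))**3 = ((40 + 5*7)/(-33))**3 = ((40 + 35)*(-1/33))**3 = (75*(-1/33))**3 = (-25/11)**3 = -15625/1331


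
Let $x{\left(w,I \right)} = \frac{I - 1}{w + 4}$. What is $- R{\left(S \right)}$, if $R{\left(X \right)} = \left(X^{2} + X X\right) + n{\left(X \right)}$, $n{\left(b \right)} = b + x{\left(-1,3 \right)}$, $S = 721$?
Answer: $- \frac{3121211}{3} \approx -1.0404 \cdot 10^{6}$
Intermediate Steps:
$x{\left(w,I \right)} = \frac{-1 + I}{4 + w}$
$n{\left(b \right)} = \frac{2}{3} + b$ ($n{\left(b \right)} = b + \frac{-1 + 3}{4 - 1} = b + \frac{1}{3} \cdot 2 = b + \frac{2}{3} = \frac{2}{3} + b$)
$R{\left(X \right)} = \frac{2}{3} + X + 2 X^{2}$ ($R{\left(X \right)} = \left(X^{2} + X X\right) + \left(\frac{2}{3} + X\right) = \left(X^{2} + X^{2}\right) + \left(\frac{2}{3} + X\right) = 2 X^{2} + \left(\frac{2}{3} + X\right) = \frac{2}{3} + X + 2 X^{2}$)
$- R{\left(S \right)} = - (\frac{2}{3} + 721 + 2 \cdot 721^{2}) = - (\frac{2}{3} + 721 + 2 \cdot 519841) = - (\frac{2}{3} + 721 + 1039682) = \left(-1\right) \frac{3121211}{3} = - \frac{3121211}{3}$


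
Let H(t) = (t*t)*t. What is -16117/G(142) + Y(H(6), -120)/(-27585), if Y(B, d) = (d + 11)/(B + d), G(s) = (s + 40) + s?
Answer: -395188513/7944480 ≈ -49.744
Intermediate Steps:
H(t) = t³ (H(t) = t²*t = t³)
G(s) = 40 + 2*s (G(s) = (40 + s) + s = 40 + 2*s)
Y(B, d) = (11 + d)/(B + d)
-16117/G(142) + Y(H(6), -120)/(-27585) = -16117/(40 + 2*142) + ((11 - 120)/(6³ - 120))/(-27585) = -16117/(40 + 284) + (-109/(216 - 120))*(-1/27585) = -16117/324 + (-109/96)*(-1/27585) = -16117*1/324 + ((1/96)*(-109))*(-1/27585) = -16117/324 - 109/96*(-1/27585) = -16117/324 + 109/2648160 = -395188513/7944480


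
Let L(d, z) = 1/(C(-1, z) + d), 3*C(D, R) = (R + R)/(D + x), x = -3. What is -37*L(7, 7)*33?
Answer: -7326/35 ≈ -209.31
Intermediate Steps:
C(D, R) = 2*R/(3*(-3 + D)) (C(D, R) = ((R + R)/(D - 3))/3 = ((2*R)/(-3 + D))/3 = (2*R/(-3 + D))/3 = 2*R/(3*(-3 + D)))
L(d, z) = 1/(d - z/6) (L(d, z) = 1/(2*z/(3*(-3 - 1)) + d) = 1/((⅔)*z/(-4) + d) = 1/((⅔)*z*(-¼) + d) = 1/(-z/6 + d) = 1/(d - z/6))
-37*L(7, 7)*33 = -222/(-1*7 + 6*7)*33 = -222/(-7 + 42)*33 = -222/35*33 = -7326/35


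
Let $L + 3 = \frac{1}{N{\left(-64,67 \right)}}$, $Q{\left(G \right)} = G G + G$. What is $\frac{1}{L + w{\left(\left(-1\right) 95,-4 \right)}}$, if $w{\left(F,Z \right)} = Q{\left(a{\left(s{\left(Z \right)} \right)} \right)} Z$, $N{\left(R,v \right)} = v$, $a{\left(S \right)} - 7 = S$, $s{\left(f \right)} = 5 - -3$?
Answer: $- \frac{67}{64520} \approx -0.0010384$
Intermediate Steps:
$s{\left(f \right)} = 8$ ($s{\left(f \right)} = 5 + 3 = 8$)
$a{\left(S \right)} = 7 + S$
$Q{\left(G \right)} = G + G^{2}$ ($Q{\left(G \right)} = G^{2} + G = G + G^{2}$)
$L = - \frac{200}{67}$ ($L = -3 + \frac{1}{67} = - \frac{200}{67} \approx -2.9851$)
$w{\left(F,Z \right)} = 240 Z$ ($w{\left(F,Z \right)} = \left(7 + 8\right) \left(1 + \left(7 + 8\right)\right) Z = 15 \left(1 + 15\right) Z = 15 \cdot 16 Z = 240 Z$)
$\frac{1}{L + w{\left(\left(-1\right) 95,-4 \right)}} = \frac{1}{- \frac{200}{67} + 240 \left(-4\right)} = \frac{1}{- \frac{200}{67} - 960} = \frac{1}{- \frac{64520}{67}} = - \frac{67}{64520}$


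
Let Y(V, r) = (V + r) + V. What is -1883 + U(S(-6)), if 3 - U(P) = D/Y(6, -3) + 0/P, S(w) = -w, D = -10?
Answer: -16910/9 ≈ -1878.9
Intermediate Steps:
Y(V, r) = r + 2*V
U(P) = 37/9 (U(P) = 3 - (-10/(-3 + 2*6) + 0/P) = 3 - (-10/(-3 + 12) + 0) = 3 - (-10/9 + 0) = 3 - 1*(-10/9) = 3 + 10/9 = 37/9)
-1883 + U(S(-6)) = -1883 + 37/9 = -16910/9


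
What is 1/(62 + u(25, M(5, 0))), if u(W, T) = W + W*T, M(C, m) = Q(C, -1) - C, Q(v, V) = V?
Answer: -1/63 ≈ -0.015873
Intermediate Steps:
M(C, m) = -1 - C
u(W, T) = W + T*W
1/(62 + u(25, M(5, 0))) = 1/(62 + 25*(1 + (-1 - 1*5))) = 1/(62 + 25*(1 + (-1 - 5))) = 1/(62 + 25*(1 - 6)) = 1/(62 + 25*(-5)) = 1/(62 - 125) = 1/(-63) = -1/63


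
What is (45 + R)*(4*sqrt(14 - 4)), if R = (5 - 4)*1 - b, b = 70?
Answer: -96*sqrt(10) ≈ -303.58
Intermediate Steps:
R = -69 (R = (5 - 4)*1 - 1*70 = 1*1 - 70 = 1 - 70 = -69)
(45 + R)*(4*sqrt(14 - 4)) = (45 - 69)*(4*sqrt(14 - 4)) = -96*sqrt(10)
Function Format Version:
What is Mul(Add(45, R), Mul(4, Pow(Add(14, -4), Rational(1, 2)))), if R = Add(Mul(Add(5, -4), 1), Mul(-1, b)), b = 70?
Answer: Mul(-96, Pow(10, Rational(1, 2))) ≈ -303.58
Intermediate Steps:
R = -69 (R = Add(Mul(Add(5, -4), 1), Mul(-1, 70)) = Add(Mul(1, 1), -70) = Add(1, -70) = -69)
Mul(Add(45, R), Mul(4, Pow(Add(14, -4), Rational(1, 2)))) = Mul(Add(45, -69), Mul(4, Pow(Add(14, -4), Rational(1, 2)))) = Mul(-24, Mul(4, Pow(10, Rational(1, 2)))) = Mul(-96, Pow(10, Rational(1, 2)))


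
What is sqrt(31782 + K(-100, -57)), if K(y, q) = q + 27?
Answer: 126*sqrt(2) ≈ 178.19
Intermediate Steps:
K(y, q) = 27 + q
sqrt(31782 + K(-100, -57)) = sqrt(31782 + (27 - 57)) = sqrt(31782 - 30) = sqrt(31752) = 126*sqrt(2)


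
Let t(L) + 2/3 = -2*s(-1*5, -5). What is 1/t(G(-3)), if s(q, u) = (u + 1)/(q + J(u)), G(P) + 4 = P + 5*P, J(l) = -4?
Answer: -9/14 ≈ -0.64286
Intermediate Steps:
G(P) = -4 + 6*P (G(P) = -4 + (P + 5*P) = -4 + 6*P)
s(q, u) = (1 + u)/(-4 + q) (s(q, u) = (u + 1)/(q - 4) = (1 + u)/(-4 + q))
t(L) = -14/9 (t(L) = -⅔ - 2*(1 - 5)/(-4 - 1*5) = -⅔ - 2*(-4)/(-4 - 5) = -⅔ - 2*(-4)/(-9) = -⅔ - (-2)*(-4)/9 = -⅔ - 2*4/9 = -⅔ - 8/9 = -14/9)
1/t(G(-3)) = 1/(-14/9) = -9/14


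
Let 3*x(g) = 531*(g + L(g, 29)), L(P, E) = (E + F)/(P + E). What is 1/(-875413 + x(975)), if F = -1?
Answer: -251/176411099 ≈ -1.4228e-6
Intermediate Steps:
L(P, E) = (-1 + E)/(E + P) (L(P, E) = (E - 1)/(P + E) = (-1 + E)/(E + P))
x(g) = 177*g + 4956/(29 + g) (x(g) = (531*(g + (-1 + 29)/(29 + g)))/3 = (531*(g + 28/(29 + g)))/3 = (531*g + 14868/(29 + g))/3 = 177*g + 4956/(29 + g))
1/(-875413 + x(975)) = 1/(-875413 + 177*(28 + 975*(29 + 975))/(29 + 975)) = 1/(-875413 + 177*(28 + 975*1004)/1004) = 1/(-875413 + 177*(1/1004)*(28 + 978900)) = 1/(-875413 + 177*(1/1004)*978928) = 1/(-875413 + 43317564/251) = 1/(-176411099/251) = -251/176411099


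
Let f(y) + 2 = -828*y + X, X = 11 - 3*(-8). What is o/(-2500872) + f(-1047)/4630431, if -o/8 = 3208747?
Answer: 5042965879966/482504801493 ≈ 10.452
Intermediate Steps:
o = -25669976 (o = -8*3208747 = -25669976)
X = 35 (X = 11 + 24 = 35)
f(y) = 33 - 828*y (f(y) = -2 + (-828*y + 35) = -2 + (35 - 828*y) = 33 - 828*y)
o/(-2500872) + f(-1047)/4630431 = -25669976/(-2500872) + (33 - 828*(-1047))/4630431 = -25669976*(-1/2500872) + (33 + 866916)*(1/4630431) = 3208747/312609 + 866949*(1/4630431) = 3208747/312609 + 288983/1543477 = 5042965879966/482504801493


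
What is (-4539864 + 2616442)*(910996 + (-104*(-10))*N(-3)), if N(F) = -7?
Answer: -1738227236152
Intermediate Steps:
(-4539864 + 2616442)*(910996 + (-104*(-10))*N(-3)) = (-4539864 + 2616442)*(910996 - 104*(-10)*(-7)) = -1923422*(910996 + 1040*(-7)) = -1923422*(910996 - 7280) = -1923422*903716 = -1738227236152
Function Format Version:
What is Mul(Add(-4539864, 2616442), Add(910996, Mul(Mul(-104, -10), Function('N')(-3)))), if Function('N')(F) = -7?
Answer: -1738227236152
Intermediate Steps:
Mul(Add(-4539864, 2616442), Add(910996, Mul(Mul(-104, -10), Function('N')(-3)))) = Mul(Add(-4539864, 2616442), Add(910996, Mul(Mul(-104, -10), -7))) = Mul(-1923422, Add(910996, Mul(1040, -7))) = Mul(-1923422, Add(910996, -7280)) = Mul(-1923422, 903716) = -1738227236152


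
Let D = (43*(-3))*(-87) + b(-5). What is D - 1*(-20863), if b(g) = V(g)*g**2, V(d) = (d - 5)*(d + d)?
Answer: 34586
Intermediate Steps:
V(d) = 2*d*(-5 + d) (V(d) = (-5 + d)*(2*d) = 2*d*(-5 + d))
b(g) = 2*g**3*(-5 + g) (b(g) = (2*g*(-5 + g))*g**2 = 2*g**3*(-5 + g))
D = 13723 (D = (43*(-3))*(-87) + 2*(-5)**3*(-5 - 5) = -129*(-87) + 2*(-125)*(-10) = 11223 + 2500 = 13723)
D - 1*(-20863) = 13723 - 1*(-20863) = 13723 + 20863 = 34586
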